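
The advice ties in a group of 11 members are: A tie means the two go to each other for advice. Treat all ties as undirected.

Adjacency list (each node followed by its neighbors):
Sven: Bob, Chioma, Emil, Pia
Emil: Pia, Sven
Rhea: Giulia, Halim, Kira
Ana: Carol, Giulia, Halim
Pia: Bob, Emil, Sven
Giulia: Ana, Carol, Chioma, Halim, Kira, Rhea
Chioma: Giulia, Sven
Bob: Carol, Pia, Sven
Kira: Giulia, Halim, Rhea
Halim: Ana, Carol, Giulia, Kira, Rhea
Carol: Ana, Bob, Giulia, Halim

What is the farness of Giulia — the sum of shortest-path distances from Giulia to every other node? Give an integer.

Distances from Giulia: Ana:1, Bob:2, Carol:1, Chioma:1, Emil:3, Halim:1, Kira:1, Pia:3, Rhea:1, Sven:2.
Sum = 1 + 2 + 1 + 1 + 3 + 1 + 1 + 3 + 1 + 2 = 16.

16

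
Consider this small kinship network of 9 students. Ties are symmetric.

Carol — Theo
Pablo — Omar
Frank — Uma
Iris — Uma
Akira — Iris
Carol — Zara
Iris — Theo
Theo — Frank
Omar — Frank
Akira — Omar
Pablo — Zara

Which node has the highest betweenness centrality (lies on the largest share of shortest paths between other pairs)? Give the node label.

Unnormalized betweenness of each node: Akira:2, Carol:11/3, Frank:17/3, Iris:13/3, Omar:22/3, Pablo:10/3, Theo:43/6, Uma:1/2, Zara:2.
Omar has the largest value, 22/3, making it the main broker — the node through which the most shortest paths run.

Omar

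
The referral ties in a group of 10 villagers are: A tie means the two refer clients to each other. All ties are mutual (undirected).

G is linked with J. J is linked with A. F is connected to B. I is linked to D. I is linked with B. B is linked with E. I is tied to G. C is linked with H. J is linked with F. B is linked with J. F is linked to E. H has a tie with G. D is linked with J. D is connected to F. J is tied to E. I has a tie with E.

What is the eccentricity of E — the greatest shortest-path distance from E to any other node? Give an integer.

Distances from E: A:2, B:1, C:4, D:2, F:1, G:2, H:3, I:1, J:1.
The largest is 4 (to C), so the eccentricity of E is 4.

4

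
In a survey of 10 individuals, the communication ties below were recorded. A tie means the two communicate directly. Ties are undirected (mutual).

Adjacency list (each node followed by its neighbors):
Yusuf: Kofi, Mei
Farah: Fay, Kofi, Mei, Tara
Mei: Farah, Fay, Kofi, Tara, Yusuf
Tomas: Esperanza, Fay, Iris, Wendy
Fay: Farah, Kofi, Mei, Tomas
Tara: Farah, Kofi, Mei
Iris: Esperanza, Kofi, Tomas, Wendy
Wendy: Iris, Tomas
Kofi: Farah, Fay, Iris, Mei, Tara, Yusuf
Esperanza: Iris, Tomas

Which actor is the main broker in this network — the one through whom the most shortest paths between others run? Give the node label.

Kofi

Unnormalized betweenness of each node: Esperanza:0, Farah:7/12, Fay:71/12, Iris:115/12, Kofi:27/2, Mei:29/12, Tara:0, Tomas:5, Wendy:0, Yusuf:0.
Kofi has the largest value, 27/2, making it the main broker — the node through which the most shortest paths run.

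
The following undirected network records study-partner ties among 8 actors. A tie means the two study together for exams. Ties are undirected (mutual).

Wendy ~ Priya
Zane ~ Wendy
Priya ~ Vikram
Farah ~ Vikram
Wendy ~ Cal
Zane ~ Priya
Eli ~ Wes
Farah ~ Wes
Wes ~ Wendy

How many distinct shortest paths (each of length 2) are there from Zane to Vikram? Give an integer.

1

The shortest distance is 2, and the only length-2 path is Zane–Priya–Vikram. So there is exactly 1 shortest path.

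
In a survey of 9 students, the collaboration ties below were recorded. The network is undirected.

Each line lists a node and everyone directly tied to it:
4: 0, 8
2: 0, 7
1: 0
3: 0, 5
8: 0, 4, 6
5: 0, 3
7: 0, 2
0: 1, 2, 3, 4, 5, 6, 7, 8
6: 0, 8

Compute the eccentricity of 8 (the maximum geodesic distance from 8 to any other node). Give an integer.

2

Distances from 8: 0:1, 1:2, 2:2, 3:2, 4:1, 5:2, 6:1, 7:2.
The largest is 2 (to 3, 5, 2, 7, and 1), so the eccentricity of 8 is 2.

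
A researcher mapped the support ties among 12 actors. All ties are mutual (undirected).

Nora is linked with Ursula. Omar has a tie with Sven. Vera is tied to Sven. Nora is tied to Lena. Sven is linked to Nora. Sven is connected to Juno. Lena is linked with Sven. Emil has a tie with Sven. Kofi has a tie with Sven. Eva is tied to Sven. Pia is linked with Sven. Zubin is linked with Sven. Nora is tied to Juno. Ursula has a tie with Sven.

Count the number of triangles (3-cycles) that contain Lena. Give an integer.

Lena's neighbors: Nora and Sven.
Neighbor pairs that are themselves tied: Lena–Nora–Sven. Each forms one triangle with Lena, for 1 in total.

1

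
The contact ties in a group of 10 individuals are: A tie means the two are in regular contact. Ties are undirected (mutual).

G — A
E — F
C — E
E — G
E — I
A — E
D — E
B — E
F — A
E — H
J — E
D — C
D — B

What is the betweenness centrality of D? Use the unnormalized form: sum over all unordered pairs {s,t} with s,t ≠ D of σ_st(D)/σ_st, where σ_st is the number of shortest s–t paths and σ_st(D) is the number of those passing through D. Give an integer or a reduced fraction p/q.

Pairs whose geodesics pass through D — C–B: 1/2.
All other pairs contribute 0.
Summing the contributions gives betweenness(D) = 1/2.

1/2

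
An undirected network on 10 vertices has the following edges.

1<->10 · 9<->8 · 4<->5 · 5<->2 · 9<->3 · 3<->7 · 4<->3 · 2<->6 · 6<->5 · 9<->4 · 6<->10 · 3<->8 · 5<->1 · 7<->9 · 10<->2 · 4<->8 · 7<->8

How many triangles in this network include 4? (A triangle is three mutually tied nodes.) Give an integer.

3

4's neighbors: 3, 5, 8, and 9.
Neighbor pairs that are themselves tied: 4–3–8; 4–3–9; 4–8–9. Each forms one triangle with 4, for 3 in total.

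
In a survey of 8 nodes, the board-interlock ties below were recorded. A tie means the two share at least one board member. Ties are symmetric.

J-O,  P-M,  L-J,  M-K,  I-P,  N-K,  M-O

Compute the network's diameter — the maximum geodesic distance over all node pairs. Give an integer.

Eccentricity of each node (its greatest distance to any other): I:5, J:4, K:4, L:5, M:3, N:5, O:3, P:4.
The maximum eccentricity is 5, realized for instance by the pair N–L via N – K – M – O – J – L. So the diameter is 5.

5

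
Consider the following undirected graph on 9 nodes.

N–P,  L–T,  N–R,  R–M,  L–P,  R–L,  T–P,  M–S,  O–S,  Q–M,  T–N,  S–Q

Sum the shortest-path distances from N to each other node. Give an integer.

17

Distances from N: L:2, M:2, O:4, P:1, Q:3, R:1, S:3, T:1.
Sum = 2 + 2 + 4 + 1 + 3 + 1 + 3 + 1 = 17.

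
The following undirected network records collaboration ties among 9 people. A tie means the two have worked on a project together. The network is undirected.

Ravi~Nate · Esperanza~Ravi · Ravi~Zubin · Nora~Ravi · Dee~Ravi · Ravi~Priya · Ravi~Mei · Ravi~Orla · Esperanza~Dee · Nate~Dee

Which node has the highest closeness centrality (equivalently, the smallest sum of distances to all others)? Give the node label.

Ravi

Farness (sum of distances to all others) for each node — Dee:13, Esperanza:14, Mei:15, Nate:14, Nora:15, Orla:15, Priya:15, Ravi:8, Zubin:15.
The smallest farness is 8, for Ravi, so Ravi has the highest closeness.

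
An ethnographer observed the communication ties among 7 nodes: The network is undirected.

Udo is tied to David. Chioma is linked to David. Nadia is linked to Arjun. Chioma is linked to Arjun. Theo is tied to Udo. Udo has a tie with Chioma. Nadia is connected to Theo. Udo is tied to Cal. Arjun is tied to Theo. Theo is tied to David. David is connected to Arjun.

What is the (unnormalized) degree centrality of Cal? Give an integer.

Cal is directly tied to Udo. That is 1 neighbor, so the degree of Cal is 1.

1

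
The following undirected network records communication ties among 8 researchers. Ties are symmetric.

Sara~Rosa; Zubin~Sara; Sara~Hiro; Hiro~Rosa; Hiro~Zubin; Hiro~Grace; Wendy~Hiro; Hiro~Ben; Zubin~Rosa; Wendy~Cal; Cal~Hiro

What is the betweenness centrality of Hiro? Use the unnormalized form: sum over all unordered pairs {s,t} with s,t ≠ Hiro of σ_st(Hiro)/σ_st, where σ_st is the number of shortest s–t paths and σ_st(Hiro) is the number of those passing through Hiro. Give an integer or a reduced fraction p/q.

17

Pairs whose geodesics pass through Hiro — Sara–Ben: 1; Sara–Cal: 1; Sara–Wendy: 1; Sara–Grace: 1; Ben–Zubin: 1; Ben–Cal: 1; Ben–Wendy: 1; Ben–Rosa: 1; Ben–Grace: 1; Zubin–Cal: 1; Zubin–Wendy: 1; Zubin–Grace: 1; Cal–Rosa: 1; Cal–Grace: 1 … (+3 more pairs).
All other pairs contribute 0.
Summing the contributions gives betweenness(Hiro) = 17.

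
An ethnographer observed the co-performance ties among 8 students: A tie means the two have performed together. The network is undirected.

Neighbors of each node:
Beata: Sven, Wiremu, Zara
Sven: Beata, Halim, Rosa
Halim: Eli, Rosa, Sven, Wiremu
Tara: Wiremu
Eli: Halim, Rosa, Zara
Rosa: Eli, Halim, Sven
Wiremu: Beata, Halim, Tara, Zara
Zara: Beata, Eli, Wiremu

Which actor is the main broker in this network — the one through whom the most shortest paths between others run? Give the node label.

Wiremu

Unnormalized betweenness of each node: Beata:2, Eli:3/2, Halim:9/2, Rosa:1/2, Sven:3/2, Tara:0, Wiremu:7, Zara:2.
Wiremu has the largest value, 7, making it the main broker — the node through which the most shortest paths run.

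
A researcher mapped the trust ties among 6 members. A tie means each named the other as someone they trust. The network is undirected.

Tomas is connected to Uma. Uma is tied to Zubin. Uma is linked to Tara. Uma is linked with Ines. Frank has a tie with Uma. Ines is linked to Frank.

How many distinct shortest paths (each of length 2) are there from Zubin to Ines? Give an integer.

The shortest distance is 2, and the only length-2 path is Zubin–Uma–Ines. So there is exactly 1 shortest path.

1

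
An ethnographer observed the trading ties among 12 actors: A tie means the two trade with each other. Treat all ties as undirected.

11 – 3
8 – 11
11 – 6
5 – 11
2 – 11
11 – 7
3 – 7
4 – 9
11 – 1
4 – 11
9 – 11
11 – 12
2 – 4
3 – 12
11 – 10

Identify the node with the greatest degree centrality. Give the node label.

Degrees — 1:1, 2:2, 3:3, 4:3, 5:1, 6:1, 7:2, 8:1, 9:2, 10:1, 11:11, 12:2.
The maximum is 11, attained only by 11.

11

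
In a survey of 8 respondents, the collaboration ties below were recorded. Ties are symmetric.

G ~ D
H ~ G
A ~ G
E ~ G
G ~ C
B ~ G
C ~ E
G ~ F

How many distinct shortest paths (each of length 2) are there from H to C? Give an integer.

1

The shortest distance is 2, and the only length-2 path is H–G–C. So there is exactly 1 shortest path.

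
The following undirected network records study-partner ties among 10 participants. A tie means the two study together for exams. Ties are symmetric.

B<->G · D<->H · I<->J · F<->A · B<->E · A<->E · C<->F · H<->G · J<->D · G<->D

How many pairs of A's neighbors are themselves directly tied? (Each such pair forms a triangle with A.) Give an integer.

A's neighbors are E and F, but none of them are tied to each other, so no triangle contains A.

0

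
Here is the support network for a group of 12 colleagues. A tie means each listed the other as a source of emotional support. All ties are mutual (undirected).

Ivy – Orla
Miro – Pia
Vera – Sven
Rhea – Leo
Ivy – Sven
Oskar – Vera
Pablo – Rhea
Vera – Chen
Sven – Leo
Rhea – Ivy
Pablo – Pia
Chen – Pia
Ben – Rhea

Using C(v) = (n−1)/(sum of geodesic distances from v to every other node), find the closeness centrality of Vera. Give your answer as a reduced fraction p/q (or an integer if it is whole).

11/25

Distances from Vera: Ben:4, Chen:1, Ivy:2, Leo:2, Miro:3, Orla:3, Oskar:1, Pablo:3, Pia:2, Rhea:3, Sven:1. Sum = 25.
n = 12, so closeness = 11/25.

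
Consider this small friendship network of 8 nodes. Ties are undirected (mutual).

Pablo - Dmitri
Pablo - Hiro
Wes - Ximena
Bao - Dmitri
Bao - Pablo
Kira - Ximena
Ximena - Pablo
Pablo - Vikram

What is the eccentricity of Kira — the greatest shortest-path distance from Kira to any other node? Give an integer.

3

Distances from Kira: Bao:3, Dmitri:3, Hiro:3, Pablo:2, Vikram:3, Wes:2, Ximena:1.
The largest is 3 (to Dmitri, Hiro, Vikram, and Bao), so the eccentricity of Kira is 3.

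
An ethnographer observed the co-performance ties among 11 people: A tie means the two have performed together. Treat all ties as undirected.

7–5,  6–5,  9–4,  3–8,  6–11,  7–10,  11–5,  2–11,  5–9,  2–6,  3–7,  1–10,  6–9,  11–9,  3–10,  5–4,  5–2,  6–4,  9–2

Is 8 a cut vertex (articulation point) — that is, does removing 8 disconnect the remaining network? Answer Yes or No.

No

Even without 8, every remaining node can still reach every other (the residual graph is connected), so 8 is not a cut vertex.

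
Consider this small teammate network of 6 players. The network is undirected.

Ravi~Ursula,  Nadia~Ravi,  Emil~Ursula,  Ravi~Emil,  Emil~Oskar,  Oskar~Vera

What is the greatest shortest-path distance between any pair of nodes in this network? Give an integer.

4

Eccentricity of each node (its greatest distance to any other): Emil:2, Nadia:4, Oskar:3, Ravi:3, Ursula:3, Vera:4.
The maximum eccentricity is 4, realized for instance by the pair Nadia–Vera via Nadia – Ravi – Emil – Oskar – Vera. So the diameter is 4.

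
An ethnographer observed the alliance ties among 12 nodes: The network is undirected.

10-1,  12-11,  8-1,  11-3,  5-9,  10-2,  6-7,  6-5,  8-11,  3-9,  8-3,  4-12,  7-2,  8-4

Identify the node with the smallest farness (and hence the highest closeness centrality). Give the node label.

Farness (sum of distances to all others) for each node — 1:27, 2:33, 3:25, 4:32, 5:31, 6:34, 7:36, 8:24, 9:28, 10:30, 11:28, 12:36.
The smallest farness is 24, for 8, so 8 has the highest closeness.

8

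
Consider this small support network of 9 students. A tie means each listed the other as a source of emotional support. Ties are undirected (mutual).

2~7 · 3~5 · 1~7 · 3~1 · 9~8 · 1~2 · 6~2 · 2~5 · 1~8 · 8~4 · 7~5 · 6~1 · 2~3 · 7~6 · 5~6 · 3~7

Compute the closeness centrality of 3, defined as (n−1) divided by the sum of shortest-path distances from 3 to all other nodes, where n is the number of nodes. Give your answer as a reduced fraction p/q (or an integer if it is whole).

4/7

Distances from 3: 1:1, 2:1, 4:3, 5:1, 6:2, 7:1, 8:2, 9:3. Sum = 14.
n = 9, so closeness = 8/14 = 4/7.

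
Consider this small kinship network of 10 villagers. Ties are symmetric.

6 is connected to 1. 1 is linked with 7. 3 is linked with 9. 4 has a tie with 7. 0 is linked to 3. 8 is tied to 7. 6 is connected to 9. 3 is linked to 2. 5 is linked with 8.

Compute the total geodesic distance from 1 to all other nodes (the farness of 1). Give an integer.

22

Distances from 1: 0:4, 2:4, 3:3, 4:2, 5:3, 6:1, 7:1, 8:2, 9:2.
Sum = 4 + 4 + 3 + 2 + 3 + 1 + 1 + 2 + 2 = 22.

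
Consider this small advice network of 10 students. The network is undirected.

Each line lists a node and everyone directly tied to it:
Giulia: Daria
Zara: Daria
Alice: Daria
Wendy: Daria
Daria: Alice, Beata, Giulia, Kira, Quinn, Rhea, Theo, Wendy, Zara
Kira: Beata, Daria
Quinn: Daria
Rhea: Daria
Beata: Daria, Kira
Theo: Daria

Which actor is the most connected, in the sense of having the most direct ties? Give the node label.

Daria

Degrees — Alice:1, Beata:2, Daria:9, Giulia:1, Kira:2, Quinn:1, Rhea:1, Theo:1, Wendy:1, Zara:1.
The maximum is 9, attained only by Daria.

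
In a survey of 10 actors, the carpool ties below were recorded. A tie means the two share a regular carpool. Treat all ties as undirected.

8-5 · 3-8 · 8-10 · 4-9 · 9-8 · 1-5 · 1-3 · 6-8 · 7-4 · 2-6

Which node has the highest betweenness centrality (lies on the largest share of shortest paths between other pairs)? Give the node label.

Unnormalized betweenness of each node: 1:1/2, 2:0, 3:7/2, 4:8, 5:7/2, 6:8, 7:0, 8:59/2, 9:14, 10:0.
8 has the largest value, 59/2, making it the main broker — the node through which the most shortest paths run.

8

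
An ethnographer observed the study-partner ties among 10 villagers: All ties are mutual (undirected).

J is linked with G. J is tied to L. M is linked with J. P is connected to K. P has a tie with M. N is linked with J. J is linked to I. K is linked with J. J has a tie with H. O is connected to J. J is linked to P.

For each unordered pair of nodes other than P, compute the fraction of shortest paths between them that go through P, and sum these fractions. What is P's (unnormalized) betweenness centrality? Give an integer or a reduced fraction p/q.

1/2

Pairs whose geodesics pass through P — K–M: 1/2.
All other pairs contribute 0.
Summing the contributions gives betweenness(P) = 1/2.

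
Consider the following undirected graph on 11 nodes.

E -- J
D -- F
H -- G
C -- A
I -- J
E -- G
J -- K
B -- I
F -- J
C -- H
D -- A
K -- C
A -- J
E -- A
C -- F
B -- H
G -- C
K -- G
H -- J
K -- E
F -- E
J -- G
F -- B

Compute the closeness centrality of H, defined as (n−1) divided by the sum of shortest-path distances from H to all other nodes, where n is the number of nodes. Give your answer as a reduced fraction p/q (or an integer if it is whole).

10/17

Distances from H: A:2, B:1, C:1, D:3, E:2, F:2, G:1, I:2, J:1, K:2. Sum = 17.
n = 11, so closeness = 10/17.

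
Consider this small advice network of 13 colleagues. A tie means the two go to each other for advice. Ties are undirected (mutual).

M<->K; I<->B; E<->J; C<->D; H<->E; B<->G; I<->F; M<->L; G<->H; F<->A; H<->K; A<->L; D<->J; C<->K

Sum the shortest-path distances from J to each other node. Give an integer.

42

Distances from J: A:6, B:4, C:2, D:1, E:1, F:6, G:3, H:2, I:5, K:3, L:5, M:4.
Sum = 6 + 4 + 2 + 1 + 1 + 6 + 3 + 2 + 5 + 3 + 5 + 4 = 42.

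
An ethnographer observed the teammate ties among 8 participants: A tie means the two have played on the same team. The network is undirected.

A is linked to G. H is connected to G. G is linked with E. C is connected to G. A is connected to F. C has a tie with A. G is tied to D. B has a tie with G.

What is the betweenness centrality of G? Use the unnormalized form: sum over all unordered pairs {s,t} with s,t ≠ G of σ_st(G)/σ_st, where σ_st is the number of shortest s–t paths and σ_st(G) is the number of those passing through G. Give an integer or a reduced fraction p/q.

Pairs whose geodesics pass through G — E–B: 1; E–H: 1; E–A: 1; E–D: 1; E–F: 1; E–C: 1; B–H: 1; B–A: 1; B–D: 1; B–F: 1; B–C: 1; H–A: 1; H–D: 1; H–F: 1 … (+4 more pairs).
All other pairs contribute 0.
Summing the contributions gives betweenness(G) = 18.

18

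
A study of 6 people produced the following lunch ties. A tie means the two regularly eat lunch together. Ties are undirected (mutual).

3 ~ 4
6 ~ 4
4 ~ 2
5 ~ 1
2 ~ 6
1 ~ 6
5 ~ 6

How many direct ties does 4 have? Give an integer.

4 is directly tied to 2, 3, and 6. That is 3 neighbors, so the degree of 4 is 3.

3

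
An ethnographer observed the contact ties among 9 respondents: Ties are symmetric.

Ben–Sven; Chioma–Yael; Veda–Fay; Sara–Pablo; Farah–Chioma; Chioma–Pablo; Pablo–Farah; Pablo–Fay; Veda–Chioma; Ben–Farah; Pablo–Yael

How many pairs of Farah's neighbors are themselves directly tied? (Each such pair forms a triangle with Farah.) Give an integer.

1

Farah's neighbors: Ben, Chioma, and Pablo.
Neighbor pairs that are themselves tied: Farah–Chioma–Pablo. Each forms one triangle with Farah, for 1 in total.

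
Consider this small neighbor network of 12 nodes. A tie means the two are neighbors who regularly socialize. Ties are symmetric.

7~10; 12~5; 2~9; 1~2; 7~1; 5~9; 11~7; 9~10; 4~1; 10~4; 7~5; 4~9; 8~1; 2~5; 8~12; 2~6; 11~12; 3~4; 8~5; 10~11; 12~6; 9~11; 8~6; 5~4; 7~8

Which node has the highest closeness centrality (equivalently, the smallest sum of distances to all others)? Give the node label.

5

Farness (sum of distances to all others) for each node — 1:18, 2:19, 3:28, 4:18, 5:16, 6:23, 7:18, 8:18, 9:17, 10:19, 11:19, 12:19.
The smallest farness is 16, for 5, so 5 has the highest closeness.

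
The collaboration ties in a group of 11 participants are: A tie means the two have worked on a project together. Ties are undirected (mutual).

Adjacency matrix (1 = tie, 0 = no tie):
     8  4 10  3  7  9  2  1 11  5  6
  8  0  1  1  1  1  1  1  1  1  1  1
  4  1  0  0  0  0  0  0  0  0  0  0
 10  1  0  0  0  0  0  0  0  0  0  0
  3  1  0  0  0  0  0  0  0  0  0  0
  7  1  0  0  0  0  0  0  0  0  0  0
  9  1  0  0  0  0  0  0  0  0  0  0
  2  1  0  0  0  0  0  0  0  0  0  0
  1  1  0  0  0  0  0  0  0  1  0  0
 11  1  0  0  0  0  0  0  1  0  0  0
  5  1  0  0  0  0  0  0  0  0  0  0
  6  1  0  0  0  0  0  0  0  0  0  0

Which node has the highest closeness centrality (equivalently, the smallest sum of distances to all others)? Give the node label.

Farness (sum of distances to all others) for each node — 1:18, 2:19, 3:19, 4:19, 5:19, 6:19, 7:19, 8:10, 9:19, 10:19, 11:18.
The smallest farness is 10, for 8, so 8 has the highest closeness.

8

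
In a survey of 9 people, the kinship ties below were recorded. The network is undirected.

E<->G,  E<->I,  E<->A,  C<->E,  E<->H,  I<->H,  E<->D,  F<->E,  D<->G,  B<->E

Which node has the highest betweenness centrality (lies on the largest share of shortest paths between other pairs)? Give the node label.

Unnormalized betweenness of each node: A:0, B:0, C:0, D:0, E:26, F:0, G:0, H:0, I:0.
E has the largest value, 26, making it the main broker — the node through which the most shortest paths run.

E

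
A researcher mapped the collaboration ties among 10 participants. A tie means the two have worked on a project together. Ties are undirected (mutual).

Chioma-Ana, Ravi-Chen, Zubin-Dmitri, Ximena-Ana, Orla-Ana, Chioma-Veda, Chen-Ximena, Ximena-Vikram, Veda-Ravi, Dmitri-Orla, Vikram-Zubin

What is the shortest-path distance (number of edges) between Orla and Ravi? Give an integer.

One shortest route is Orla – Ana – Ximena – Chen – Ravi, which uses 4 edges, and at distance 3 from Orla we only reach {Chen, Veda, Vikram}, which does not include Ravi. So d(Orla,Ravi) = 4.

4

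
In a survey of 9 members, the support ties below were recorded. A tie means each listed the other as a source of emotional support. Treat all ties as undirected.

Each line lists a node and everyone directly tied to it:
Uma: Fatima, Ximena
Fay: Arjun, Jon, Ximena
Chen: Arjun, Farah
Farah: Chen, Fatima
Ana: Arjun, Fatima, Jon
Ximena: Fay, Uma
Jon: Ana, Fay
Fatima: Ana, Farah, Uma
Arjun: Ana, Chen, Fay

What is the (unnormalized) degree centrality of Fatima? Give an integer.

Fatima is directly tied to Ana, Farah, and Uma. That is 3 neighbors, so the degree of Fatima is 3.

3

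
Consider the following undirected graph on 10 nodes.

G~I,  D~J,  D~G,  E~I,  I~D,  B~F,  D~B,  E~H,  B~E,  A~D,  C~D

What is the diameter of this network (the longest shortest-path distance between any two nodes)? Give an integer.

Eccentricity of each node (its greatest distance to any other): A:4, B:2, C:4, D:3, E:3, F:3, G:3, H:4, I:3, J:4.
The maximum eccentricity is 4, realized for instance by the pair H–C via H – E – I – D – C. So the diameter is 4.

4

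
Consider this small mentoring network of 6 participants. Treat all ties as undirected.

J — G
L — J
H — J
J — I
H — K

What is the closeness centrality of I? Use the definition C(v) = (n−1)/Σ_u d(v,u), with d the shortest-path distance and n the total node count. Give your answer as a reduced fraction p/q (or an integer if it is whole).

1/2

Distances from I: G:2, H:2, J:1, K:3, L:2. Sum = 10.
n = 6, so closeness = 5/10 = 1/2.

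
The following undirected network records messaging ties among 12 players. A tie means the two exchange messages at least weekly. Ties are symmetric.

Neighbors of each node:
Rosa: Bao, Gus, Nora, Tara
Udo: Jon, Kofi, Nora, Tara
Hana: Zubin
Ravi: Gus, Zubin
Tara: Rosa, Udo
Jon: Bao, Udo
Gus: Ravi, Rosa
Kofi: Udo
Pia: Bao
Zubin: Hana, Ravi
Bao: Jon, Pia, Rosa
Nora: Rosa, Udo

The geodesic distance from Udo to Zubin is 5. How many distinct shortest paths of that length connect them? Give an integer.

2

The shortest distance is 5. The length-5 paths are: Udo–Tara–Rosa–Gus–Ravi–Zubin; Udo–Nora–Rosa–Gus–Ravi–Zubin.
That gives 2 distinct shortest paths.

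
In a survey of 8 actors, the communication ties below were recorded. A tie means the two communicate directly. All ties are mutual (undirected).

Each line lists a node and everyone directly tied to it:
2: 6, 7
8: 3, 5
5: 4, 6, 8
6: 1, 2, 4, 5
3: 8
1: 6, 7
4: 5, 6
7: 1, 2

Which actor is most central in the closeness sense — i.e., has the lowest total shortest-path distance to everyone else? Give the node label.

6

Farness (sum of distances to all others) for each node — 1:15, 2:15, 3:22, 4:14, 5:12, 6:11, 7:19, 8:16.
The smallest farness is 11, for 6, so 6 has the highest closeness.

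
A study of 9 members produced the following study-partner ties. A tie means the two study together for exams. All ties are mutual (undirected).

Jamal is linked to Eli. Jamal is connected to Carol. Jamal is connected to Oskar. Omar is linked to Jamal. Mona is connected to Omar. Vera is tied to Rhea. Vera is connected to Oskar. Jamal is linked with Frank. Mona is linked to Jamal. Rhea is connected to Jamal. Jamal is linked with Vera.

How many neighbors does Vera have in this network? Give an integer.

3

Vera is directly tied to Jamal, Oskar, and Rhea. That is 3 neighbors, so the degree of Vera is 3.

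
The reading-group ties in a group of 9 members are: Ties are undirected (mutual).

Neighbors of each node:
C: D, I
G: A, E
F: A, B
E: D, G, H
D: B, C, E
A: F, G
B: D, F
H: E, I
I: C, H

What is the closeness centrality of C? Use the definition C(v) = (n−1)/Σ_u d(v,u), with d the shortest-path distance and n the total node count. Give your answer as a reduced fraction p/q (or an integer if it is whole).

Distances from C: A:4, B:2, D:1, E:2, F:3, G:3, H:2, I:1. Sum = 18.
n = 9, so closeness = 8/18 = 4/9.

4/9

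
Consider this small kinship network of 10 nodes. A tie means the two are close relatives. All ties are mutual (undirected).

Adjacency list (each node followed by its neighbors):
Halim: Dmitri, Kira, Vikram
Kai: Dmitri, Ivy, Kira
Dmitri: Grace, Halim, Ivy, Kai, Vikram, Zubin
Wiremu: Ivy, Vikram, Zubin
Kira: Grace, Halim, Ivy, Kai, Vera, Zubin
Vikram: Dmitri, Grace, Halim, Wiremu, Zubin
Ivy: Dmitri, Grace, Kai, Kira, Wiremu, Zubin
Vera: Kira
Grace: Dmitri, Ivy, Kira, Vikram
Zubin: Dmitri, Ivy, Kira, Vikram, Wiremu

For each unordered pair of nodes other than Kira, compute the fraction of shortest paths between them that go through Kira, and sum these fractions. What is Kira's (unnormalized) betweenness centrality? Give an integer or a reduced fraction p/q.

127/12

Pairs whose geodesics pass through Kira — Vera–Zubin: 1; Vera–Kai: 1; Vera–Dmitri: 5/5; Vera–Halim: 1; Vera–Vikram: 3/3; Vera–Wiremu: 2/2; Vera–Ivy: 1; Vera–Grace: 1; Zubin–Kai: 1/3; Zubin–Halim: 1/3; Zubin–Grace: 1/4; Kai–Halim: 1/2; Kai–Grace: 1/3; Halim–Ivy: 1/2 … (+1 more pairs).
All other pairs contribute 0.
Summing the contributions gives betweenness(Kira) = 127/12.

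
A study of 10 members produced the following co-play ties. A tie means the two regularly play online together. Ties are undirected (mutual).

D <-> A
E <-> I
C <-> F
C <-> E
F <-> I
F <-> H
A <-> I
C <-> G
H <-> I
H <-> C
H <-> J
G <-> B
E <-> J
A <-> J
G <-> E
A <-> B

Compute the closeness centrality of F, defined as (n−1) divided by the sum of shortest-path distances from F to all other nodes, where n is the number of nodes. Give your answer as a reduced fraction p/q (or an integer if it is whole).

Distances from F: A:2, B:3, C:1, D:3, E:2, G:2, H:1, I:1, J:2. Sum = 17.
n = 10, so closeness = 9/17.

9/17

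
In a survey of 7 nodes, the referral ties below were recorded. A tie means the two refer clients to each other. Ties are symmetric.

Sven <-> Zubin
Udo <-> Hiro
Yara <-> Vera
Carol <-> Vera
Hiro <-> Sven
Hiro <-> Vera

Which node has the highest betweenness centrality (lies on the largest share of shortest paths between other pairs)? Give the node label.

Hiro

Unnormalized betweenness of each node: Carol:0, Hiro:11, Sven:5, Udo:0, Vera:9, Yara:0, Zubin:0.
Hiro has the largest value, 11, making it the main broker — the node through which the most shortest paths run.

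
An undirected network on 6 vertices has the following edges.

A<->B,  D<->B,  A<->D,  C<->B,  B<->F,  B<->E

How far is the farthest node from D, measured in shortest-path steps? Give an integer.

Distances from D: A:1, B:1, C:2, E:2, F:2.
The largest is 2 (to C, E, and F), so the eccentricity of D is 2.

2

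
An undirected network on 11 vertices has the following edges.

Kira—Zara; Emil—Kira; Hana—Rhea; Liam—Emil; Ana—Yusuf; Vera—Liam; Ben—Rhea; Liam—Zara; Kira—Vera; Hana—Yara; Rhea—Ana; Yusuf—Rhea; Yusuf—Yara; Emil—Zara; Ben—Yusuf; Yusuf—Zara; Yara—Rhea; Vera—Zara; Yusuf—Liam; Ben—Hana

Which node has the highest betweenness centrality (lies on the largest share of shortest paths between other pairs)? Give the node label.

Unnormalized betweenness of each node: Ana:0, Ben:2, Emil:1/3, Hana:1/3, Kira:1/3, Liam:19/3, Rhea:13/3, Vera:1/3, Yara:2, Yusuf:79/3, Zara:38/3.
Yusuf has the largest value, 79/3, making it the main broker — the node through which the most shortest paths run.

Yusuf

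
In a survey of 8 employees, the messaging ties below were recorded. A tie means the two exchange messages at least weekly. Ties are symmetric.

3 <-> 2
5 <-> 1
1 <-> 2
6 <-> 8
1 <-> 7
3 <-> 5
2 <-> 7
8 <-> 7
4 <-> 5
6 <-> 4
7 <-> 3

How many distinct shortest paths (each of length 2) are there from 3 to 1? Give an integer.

The shortest distance is 2. The length-2 paths are: 3–5–1; 3–2–1; 3–7–1.
That gives 3 distinct shortest paths.

3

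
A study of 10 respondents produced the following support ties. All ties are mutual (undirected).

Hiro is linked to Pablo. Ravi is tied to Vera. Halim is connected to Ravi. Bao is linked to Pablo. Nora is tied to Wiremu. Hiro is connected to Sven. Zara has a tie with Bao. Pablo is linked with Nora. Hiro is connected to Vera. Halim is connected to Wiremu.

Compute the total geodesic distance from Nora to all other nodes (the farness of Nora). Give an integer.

Distances from Nora: Bao:2, Halim:2, Hiro:2, Pablo:1, Ravi:3, Sven:3, Vera:3, Wiremu:1, Zara:3.
Sum = 2 + 2 + 2 + 1 + 3 + 3 + 3 + 1 + 3 = 20.

20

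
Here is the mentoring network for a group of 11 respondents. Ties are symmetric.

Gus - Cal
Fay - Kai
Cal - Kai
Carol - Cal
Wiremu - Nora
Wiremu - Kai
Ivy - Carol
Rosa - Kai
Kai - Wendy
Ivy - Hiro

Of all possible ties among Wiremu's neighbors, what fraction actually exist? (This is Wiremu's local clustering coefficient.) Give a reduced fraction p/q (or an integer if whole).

Wiremu's neighbors: Kai and Nora (k = 2).
Possible neighbor pairs: C(2,2) = 1. Edges among them: none → e = 0.
Clustering(Wiremu) = 0/1.

0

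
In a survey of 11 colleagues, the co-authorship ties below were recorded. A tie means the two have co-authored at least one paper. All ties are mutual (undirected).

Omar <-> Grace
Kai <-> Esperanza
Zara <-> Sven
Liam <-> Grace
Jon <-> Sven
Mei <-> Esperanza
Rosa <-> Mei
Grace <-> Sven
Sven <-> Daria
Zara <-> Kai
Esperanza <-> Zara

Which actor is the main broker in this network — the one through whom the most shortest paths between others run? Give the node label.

Unnormalized betweenness of each node: Daria:0, Esperanza:16, Grace:17, Jon:0, Kai:0, Liam:0, Mei:9, Omar:0, Rosa:0, Sven:32, Zara:24.
Sven has the largest value, 32, making it the main broker — the node through which the most shortest paths run.

Sven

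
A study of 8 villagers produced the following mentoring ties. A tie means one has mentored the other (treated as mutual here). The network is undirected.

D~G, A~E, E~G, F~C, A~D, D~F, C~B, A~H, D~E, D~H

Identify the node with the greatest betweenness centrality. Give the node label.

Unnormalized betweenness of each node: A:1/2, B:0, C:6, D:14, E:1/2, F:10, G:0, H:0.
D has the largest value, 14, making it the main broker — the node through which the most shortest paths run.

D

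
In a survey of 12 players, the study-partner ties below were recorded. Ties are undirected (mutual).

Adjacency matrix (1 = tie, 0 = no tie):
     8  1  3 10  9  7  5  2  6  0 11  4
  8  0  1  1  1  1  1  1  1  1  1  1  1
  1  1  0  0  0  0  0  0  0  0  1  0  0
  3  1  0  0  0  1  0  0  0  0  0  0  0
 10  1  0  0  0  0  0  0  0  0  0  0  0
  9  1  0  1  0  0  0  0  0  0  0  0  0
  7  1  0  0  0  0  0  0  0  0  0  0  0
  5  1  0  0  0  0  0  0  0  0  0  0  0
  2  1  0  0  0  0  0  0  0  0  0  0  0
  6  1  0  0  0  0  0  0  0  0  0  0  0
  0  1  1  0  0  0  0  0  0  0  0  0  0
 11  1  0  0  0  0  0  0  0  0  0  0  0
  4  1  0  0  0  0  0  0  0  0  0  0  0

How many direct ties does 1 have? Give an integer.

1 is directly tied to 0 and 8. That is 2 neighbors, so the degree of 1 is 2.

2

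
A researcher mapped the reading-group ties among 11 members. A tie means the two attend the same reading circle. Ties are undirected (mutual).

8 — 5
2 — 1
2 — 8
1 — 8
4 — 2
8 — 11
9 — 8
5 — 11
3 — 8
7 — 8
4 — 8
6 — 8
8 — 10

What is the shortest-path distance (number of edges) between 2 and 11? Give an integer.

One shortest route is 2 – 8 – 11, which uses 2 edges, and 2 and 11 are not directly tied, so nothing shorter exists. So d(2,11) = 2.

2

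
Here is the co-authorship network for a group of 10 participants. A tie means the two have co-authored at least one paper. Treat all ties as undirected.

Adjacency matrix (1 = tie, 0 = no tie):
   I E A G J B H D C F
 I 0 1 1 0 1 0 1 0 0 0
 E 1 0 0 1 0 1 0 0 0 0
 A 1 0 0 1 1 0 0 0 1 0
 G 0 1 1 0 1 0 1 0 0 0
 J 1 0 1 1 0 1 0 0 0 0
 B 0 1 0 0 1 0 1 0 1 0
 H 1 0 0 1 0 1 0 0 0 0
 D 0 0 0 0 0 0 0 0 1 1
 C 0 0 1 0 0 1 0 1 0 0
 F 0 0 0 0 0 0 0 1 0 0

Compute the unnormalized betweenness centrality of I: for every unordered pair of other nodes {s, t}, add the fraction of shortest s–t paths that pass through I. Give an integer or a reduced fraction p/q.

Pairs whose geodesics pass through I — E–A: 1/2; E–J: 1/3; E–H: 1/3; A–H: 1/2; J–H: 1/3.
All other pairs contribute 0.
Summing the contributions gives betweenness(I) = 2.

2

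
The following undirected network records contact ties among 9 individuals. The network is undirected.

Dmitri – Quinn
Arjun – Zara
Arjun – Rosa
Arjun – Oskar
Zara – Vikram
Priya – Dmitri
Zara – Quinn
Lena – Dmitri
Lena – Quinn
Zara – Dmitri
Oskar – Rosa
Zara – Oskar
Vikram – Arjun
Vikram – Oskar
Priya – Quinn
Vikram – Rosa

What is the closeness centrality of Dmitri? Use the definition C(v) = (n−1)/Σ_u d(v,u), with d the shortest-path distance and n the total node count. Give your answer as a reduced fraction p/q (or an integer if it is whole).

8/13

Distances from Dmitri: Arjun:2, Lena:1, Oskar:2, Priya:1, Quinn:1, Rosa:3, Vikram:2, Zara:1. Sum = 13.
n = 9, so closeness = 8/13.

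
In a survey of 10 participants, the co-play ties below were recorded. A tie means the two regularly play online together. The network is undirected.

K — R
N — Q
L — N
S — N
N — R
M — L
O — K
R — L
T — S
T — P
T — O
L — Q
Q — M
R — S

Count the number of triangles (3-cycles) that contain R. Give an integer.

R's neighbors: K, L, N, and S.
Neighbor pairs that are themselves tied: R–L–N; R–N–S. Each forms one triangle with R, for 2 in total.

2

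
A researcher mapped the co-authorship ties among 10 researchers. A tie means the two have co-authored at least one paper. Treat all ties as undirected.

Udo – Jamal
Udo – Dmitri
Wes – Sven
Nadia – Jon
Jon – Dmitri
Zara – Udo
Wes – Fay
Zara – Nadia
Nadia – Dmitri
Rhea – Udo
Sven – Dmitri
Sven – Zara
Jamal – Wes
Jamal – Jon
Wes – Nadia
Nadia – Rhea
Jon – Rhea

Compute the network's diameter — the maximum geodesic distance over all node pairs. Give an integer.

3

Eccentricity of each node (its greatest distance to any other): Dmitri:3, Fay:3, Jamal:2, Jon:3, Nadia:2, Rhea:3, Sven:3, Udo:3, Wes:2, Zara:3.
The maximum eccentricity is 3, realized for instance by the pair Dmitri–Fay via Dmitri – Sven – Wes – Fay. So the diameter is 3.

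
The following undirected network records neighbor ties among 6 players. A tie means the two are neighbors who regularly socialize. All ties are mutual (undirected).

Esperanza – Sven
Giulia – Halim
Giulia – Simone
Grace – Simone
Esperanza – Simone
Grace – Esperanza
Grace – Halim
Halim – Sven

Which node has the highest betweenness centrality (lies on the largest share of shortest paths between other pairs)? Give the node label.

Unnormalized betweenness of each node: Esperanza:3/2, Giulia:1/2, Grace:1, Halim:2, Simone:3/2, Sven:1/2.
Halim has the largest value, 2, making it the main broker — the node through which the most shortest paths run.

Halim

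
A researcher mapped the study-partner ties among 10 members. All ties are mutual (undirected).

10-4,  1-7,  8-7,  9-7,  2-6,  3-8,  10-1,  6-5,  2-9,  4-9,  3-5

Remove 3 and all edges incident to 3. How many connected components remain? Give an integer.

1

3's neighbors (5 and 8) remain reachable from one another through other ties, so the rest of the network stays in one piece.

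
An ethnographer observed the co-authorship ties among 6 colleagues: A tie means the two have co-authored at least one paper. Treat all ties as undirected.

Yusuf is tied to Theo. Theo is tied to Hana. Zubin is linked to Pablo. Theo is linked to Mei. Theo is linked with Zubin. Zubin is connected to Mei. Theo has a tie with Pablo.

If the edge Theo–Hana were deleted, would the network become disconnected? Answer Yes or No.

Without the Theo–Hana edge there is no alternate route between Theo and Hana, so the network disconnects. It is a bridge.

Yes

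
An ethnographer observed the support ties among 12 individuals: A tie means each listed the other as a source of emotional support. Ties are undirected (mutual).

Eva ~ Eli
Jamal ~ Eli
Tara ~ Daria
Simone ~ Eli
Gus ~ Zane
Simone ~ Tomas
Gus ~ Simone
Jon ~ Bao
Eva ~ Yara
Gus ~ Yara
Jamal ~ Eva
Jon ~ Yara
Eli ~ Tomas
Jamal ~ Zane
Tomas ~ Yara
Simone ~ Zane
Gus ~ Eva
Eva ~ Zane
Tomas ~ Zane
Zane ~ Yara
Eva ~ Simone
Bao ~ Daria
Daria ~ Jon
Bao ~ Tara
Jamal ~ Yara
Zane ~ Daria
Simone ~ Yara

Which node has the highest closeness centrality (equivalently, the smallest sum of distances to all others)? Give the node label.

Zane

Farness (sum of distances to all others) for each node — Bao:26, Daria:19, Eli:24, Eva:18, Gus:20, Jamal:20, Jon:20, Simone:18, Tara:28, Tomas:20, Yara:16, Zane:15.
The smallest farness is 15, for Zane, so Zane has the highest closeness.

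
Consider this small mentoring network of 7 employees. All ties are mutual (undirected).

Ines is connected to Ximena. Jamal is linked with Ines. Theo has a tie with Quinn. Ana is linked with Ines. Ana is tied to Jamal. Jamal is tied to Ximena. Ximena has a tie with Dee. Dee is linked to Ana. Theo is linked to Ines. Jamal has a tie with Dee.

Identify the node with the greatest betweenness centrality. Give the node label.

Unnormalized betweenness of each node: Ana:1, Dee:1/3, Ines:25/3, Jamal:4/3, Quinn:0, Theo:5, Ximena:1.
Ines has the largest value, 25/3, making it the main broker — the node through which the most shortest paths run.

Ines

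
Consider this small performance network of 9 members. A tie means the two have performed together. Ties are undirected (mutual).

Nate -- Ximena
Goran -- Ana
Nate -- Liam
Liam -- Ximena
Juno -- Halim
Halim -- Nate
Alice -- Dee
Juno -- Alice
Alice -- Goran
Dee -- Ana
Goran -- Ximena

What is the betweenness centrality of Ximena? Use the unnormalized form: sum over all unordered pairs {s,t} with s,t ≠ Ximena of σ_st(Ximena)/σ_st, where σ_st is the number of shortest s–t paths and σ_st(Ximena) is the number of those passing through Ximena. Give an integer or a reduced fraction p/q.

Pairs whose geodesics pass through Ximena — Nate–Goran: 1; Nate–Ana: 1; Nate–Dee: 2/3; Nate–Alice: 1/2; Liam–Goran: 1; Liam–Ana: 1; Liam–Dee: 2/2; Liam–Alice: 1; Goran–Halim: 1/2; Ana–Halim: 1/3.
All other pairs contribute 0.
Summing the contributions gives betweenness(Ximena) = 8.

8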